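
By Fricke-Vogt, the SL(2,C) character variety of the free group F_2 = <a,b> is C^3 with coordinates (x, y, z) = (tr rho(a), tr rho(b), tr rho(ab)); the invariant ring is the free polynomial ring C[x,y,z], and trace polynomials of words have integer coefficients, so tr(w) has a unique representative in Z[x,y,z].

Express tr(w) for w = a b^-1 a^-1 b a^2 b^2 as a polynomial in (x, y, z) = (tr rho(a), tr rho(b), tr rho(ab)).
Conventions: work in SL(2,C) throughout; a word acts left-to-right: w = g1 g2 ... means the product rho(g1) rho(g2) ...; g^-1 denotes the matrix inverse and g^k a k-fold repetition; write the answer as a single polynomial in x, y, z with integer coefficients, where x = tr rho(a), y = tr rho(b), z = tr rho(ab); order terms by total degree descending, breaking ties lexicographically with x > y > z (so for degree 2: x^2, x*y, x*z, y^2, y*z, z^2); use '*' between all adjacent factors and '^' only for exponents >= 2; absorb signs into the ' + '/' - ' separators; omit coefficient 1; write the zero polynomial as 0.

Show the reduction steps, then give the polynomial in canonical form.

trace(b a b) = trace(b) trace(a b) - trace(a) = y*z - x
and trace(b^3 a) = trace(b) trace(b a b) - trace(b a) = y^2*z - x*y - z
trace(b^2) = trace(b) trace(b) - trace(1) = y^2 - 2
next, trace(b^3) = trace(b) trace(b^2) - trace(b) = y^3 - 3*y
trace(b a^2 b^2) = trace(a) trace(b^3 a) - trace(b^3) = x*y^2*z - x^2*y - y^3 - x*z + 3*y
and trace(a b a b) = trace(b a) trace(b a) - trace(1) = z^2 - 2
next, trace(a b a) = trace(a) trace(b a) - trace(b) = x*z - y
next, trace(b^2 a b a) = trace(b) trace(a b a b) - trace(a b a) = y*z^2 - x*z - y
trace(a^2 b^2 a b) = trace(a) trace(b^2 a b a) - trace(b^2 a b) = x*y*z^2 - x^2*z - y^2*z + z
trace(a^2) = trace(a) trace(a) - trace(1) = x^2 - 2
trace(b^2 a^2) = trace(b) trace(a^2 b) - trace(a^2) = x*y*z - x^2 - y^2 + 2
trace(a^2 b^2 a) = trace(a) trace(b^2 a^2) - trace(b^2 a) = x^2*y*z - x^3 - x*y^2 - y*z + 3*x
trace(b a^2 b^2 a b) = trace(b) trace(a^2 b^2 a b) - trace(a^2 b^2 a) = x*y^2*z^2 - 2*x^2*y*z - y^3*z + x^3 + x*y^2 + 2*y*z - 3*x
trace(b a b a b a) = trace(b a) trace(b a b a) - trace(b^-1 a^-1) = z^3 - 3*z
and trace(a b a b a^2 b) = trace(a) trace(b a b a b a) - trace(b a b a b) = x*z^3 - y*z^2 - 2*x*z + y
and trace(a b a b a) = trace(a) trace(b a b a) - trace(b a b) = x*z^2 - y*z - x
trace(a b a b a^2) = trace(a) trace(a b a b a) - trace(a b a b) = x^2*z^2 - x*y*z - x^2 - z^2 + 2
trace(b a^2 b^2 a b a) = trace(b) trace(a b a b a^2 b) - trace(a b a b a^2) = x*y*z^3 - x^2*z^2 - y^2*z^2 - x*y*z + x^2 + y^2 + z^2 - 2
next, trace(a^-1 b a^2 b^2 a b) = trace(b a^2 b^2 a b) trace(a) - trace(b a^2 b^2 a b a) = x^2*y^2*z^2 - 2*x^3*y*z - x*y^3*z - x*y*z^3 + x^4 + x^2*y^2 + x^2*z^2 + y^2*z^2 + 3*x*y*z - 4*x^2 - y^2 - z^2 + 2
trace(a b^-1 a^-1 b a^2 b^2) = trace(a^-1 b a^2 b^2 a) trace(b) - trace(a^-1 b a^2 b^2 a b) = -x^2*y^2*z^2 + 2*x^3*y*z + 2*x*y^3*z + x*y*z^3 - x^4 - 2*x^2*y^2 - x^2*z^2 - y^4 - y^2*z^2 - 4*x*y*z + 4*x^2 + 4*y^2 + z^2 - 2

-x^2*y^2*z^2 + 2*x^3*y*z + 2*x*y^3*z + x*y*z^3 - x^4 - 2*x^2*y^2 - x^2*z^2 - y^4 - y^2*z^2 - 4*x*y*z + 4*x^2 + 4*y^2 + z^2 - 2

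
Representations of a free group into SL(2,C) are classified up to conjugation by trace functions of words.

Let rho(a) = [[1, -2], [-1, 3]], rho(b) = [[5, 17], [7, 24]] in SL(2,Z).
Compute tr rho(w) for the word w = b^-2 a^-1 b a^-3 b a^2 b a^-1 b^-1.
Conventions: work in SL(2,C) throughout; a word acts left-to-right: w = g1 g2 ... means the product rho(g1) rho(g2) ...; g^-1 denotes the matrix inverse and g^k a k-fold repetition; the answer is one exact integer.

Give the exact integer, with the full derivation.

286928838340

rho(b^-1) = [[24, -17], [-7, 5]]
... * rho(b^-1) = [[24, -17], [-7, 5]]  ->  [[695, -493], [-203, 144]]
... * rho(a^-1) = [[3, 2], [1, 1]]  ->  [[1592, 897], [-465, -262]]
... * rho(b) = [[5, 17], [7, 24]]  ->  [[14239, 48592], [-4159, -14193]]
... * rho(a^-1) = [[3, 2], [1, 1]]  ->  [[91309, 77070], [-26670, -22511]]
... * rho(a^-1) = [[3, 2], [1, 1]]  ->  [[350997, 259688], [-102521, -75851]]
... * rho(a^-1) = [[3, 2], [1, 1]]  ->  [[1312679, 961682], [-383414, -280893]]
... * rho(b) = [[5, 17], [7, 24]]  ->  [[13295169, 45395911], [-3883321, -13259470]]
... * rho(a) = [[1, -2], [-1, 3]]  ->  [[-32100742, 109597395], [9376149, -32011768]]
... * rho(a) = [[1, -2], [-1, 3]]  ->  [[-141698137, 392993669], [41387917, -114787602]]
... * rho(b) = [[5, 17], [7, 24]]  ->  [[2042464998, 7022979727], [-596573629, -2051307859]]
... * rho(a^-1) = [[3, 2], [1, 1]]  ->  [[13150374721, 11107909723], [-3841028746, -3244455117]]
... * rho(b^-1) = [[24, -17], [-7, 5]]  ->  [[237853625243, -168016821642], [-69473504085, 49075213097]]
tr = 237853625243 + 49075213097 = 286928838340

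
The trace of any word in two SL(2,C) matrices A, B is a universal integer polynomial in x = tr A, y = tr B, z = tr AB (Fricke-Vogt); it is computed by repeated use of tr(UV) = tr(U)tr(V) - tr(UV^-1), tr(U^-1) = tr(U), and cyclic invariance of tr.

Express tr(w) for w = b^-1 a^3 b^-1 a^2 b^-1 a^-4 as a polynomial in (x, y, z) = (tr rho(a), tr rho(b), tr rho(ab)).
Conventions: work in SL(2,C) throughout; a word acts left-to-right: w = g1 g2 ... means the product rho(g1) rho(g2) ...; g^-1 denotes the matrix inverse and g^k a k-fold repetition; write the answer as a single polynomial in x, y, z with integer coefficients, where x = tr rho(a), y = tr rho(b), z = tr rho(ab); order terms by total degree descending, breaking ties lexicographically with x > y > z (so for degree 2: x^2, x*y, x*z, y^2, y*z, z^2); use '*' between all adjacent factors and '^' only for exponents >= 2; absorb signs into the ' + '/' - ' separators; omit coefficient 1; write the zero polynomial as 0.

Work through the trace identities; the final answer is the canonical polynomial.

x^8*y^2*z - x^9*y - x^7*y^3 - 2*x^7*y*z^2 + x^8*z - 3*x^6*y^2*z + x^6*z^3 + 8*x^7*y + 4*x^5*y^3 + 7*x^5*y*z^2 - 7*x^6*z + 2*x^4*y^2*z - 3*x^4*z^3 - 21*x^5*y - 5*x^3*y^3 - 7*x^3*y*z^2 + 14*x^4*z + x^2*y^2*z + 2*x^2*z^3 + 21*x^3*y + 2*x*y^3 + x*y*z^2 - 8*x^2*z - y^2*z - 6*x*y + z

so tr(a^2) = tr(a) tr(a) - tr(1) = x^2 - 2
tr(a^3) = tr(a) tr(a^2) - tr(a) = x^3 - 3*x
so tr(a b a) = tr(a) tr(b a) - tr(b) = x*z - y
tr(a^3 b) = tr(a) tr(a b a) - tr(a b) = x^2*z - x*y - z
reduce: tr(a^3 b^-1) = tr(a^3) tr(b) - tr(a^3 b) = x^3*y - x^2*z - 2*x*y + z
reduce: tr(b^-1 a^3 b^-1) = tr(a^3 b^-1) tr(b) - tr(a^3) = x^3*y^2 - x^2*y*z - x^3 - 2*x*y^2 + y*z + 3*x
reduce: tr(a^4) = tr(a) tr(a^3) - tr(a^2) = x^4 - 4*x^2 + 2
reduce: tr(a^5) = tr(a) tr(a^4) - tr(a^3) = x^5 - 5*x^3 + 5*x
tr(b a^4) = tr(a) tr(b a^3) - tr(b a^2) = x^3*z - x^2*y - 2*x*z + y
so tr(a^5 b) = tr(a) tr(b a^4) - tr(b a^3) = x^4*z - x^3*y - 3*x^2*z + 2*x*y + z
tr(a^3 b^-1 a^2) = tr(a^5) tr(b) - tr(a^5 b) = x^5*y - x^4*z - 4*x^3*y + 3*x^2*z + 3*x*y - z
tr(a^2 b a^4) = tr(a) tr(a b a^4) - tr(a b a^3) = x^5*z - x^4*y - 4*x^3*z + 3*x^2*y + 3*x*z - y
reduce: tr(b a b a) = tr(a b) tr(a b) - tr(1) = z^2 - 2
tr(b a b) = tr(b) tr(a b) - tr(a) = y*z - x
so tr(b a^2 b a) = tr(a) tr(b a b a) - tr(b a b) = x*z^2 - y*z - x
reduce: tr(b^2) = tr(b) tr(b) - tr(1) = y^2 - 2
tr(b a^2 b) = tr(a) tr(b^2 a) - tr(b^2) = x*y*z - x^2 - y^2 + 2
tr(b a^2 b a^2) = tr(a) tr(b a^2 b a) - tr(b a^2 b) = x^2*z^2 - 2*x*y*z + y^2 - 2
so tr(a^2 b a^2 b a) = tr(a) tr(b a^2 b a^2) - tr(b a^2 b a) = x^3*z^2 - 2*x^2*y*z + x*y^2 - x*z^2 + y*z - x
tr(a^2 b a^4 b) = tr(a) tr(a^2 b a^2 b a) - tr(a^2 b a^2 b) = x^4*z^2 - 2*x^3*y*z + x^2*y^2 - 2*x^2*z^2 + 3*x*y*z - x^2 - y^2 + 2
tr(a^3 b^-1 a^2 b a) = tr(a^2 b a^4) tr(b) - tr(a^2 b a^4 b) = x^5*y*z - x^4*y^2 - x^4*z^2 - 2*x^3*y*z + 2*x^2*y^2 + 2*x^2*z^2 + x^2 - 2
so tr(b a b a^3) = tr(a) tr(b a b a^2) - tr(b a b a) = x^2*z^2 - x*y*z - x^2 - z^2 + 2
so tr(b a b a^4) = tr(a) tr(b a b a^3) - tr(b a b a^2) = x^3*z^2 - x^2*y*z - x^3 - 2*x*z^2 + y*z + 3*x
tr(a^2 b a b a^3) = tr(a) tr(b a b a^4) - tr(b a b a^3) = x^4*z^2 - x^3*y*z - x^4 - 3*x^2*z^2 + 2*x*y*z + 4*x^2 + z^2 - 2
tr(b a b a b a) = tr(a b) tr(a b a b) - tr(a^-1 b^-1) = z^3 - 3*z
so tr(b a b a b) = tr(b) tr(a b a b) - tr(a b a) = y*z^2 - x*z - y
tr(b a b a^2 b a) = tr(a) tr(b a b a b a) - tr(b a b a b) = x*z^3 - y*z^2 - 2*x*z + y
reduce: tr(b a b a^2 b) = tr(b) tr(a b a^2 b) - tr(a b a^2) = x*y*z^2 - x^2*z - y^2*z + z
reduce: tr(b a^2 b a b a^2) = tr(a) tr(b a b a^2 b a) - tr(b a b a^2 b) = x^2*z^3 - 2*x*y*z^2 - x^2*z + y^2*z + x*y - z
tr(a^2 b a b a^3 b) = tr(a) tr(b a^2 b a b a^2) - tr(b a^2 b a b a) = x^3*z^3 - 2*x^2*y*z^2 - x^3*z + x*y^2*z - x*z^3 + x^2*y + y*z^2 + x*z - y
so tr(a^3 b^-1 a^2 b a b) = tr(a^2 b a b a^3) tr(b) - tr(a^2 b a b a^3 b) = x^4*y*z^2 - x^3*y^2*z - x^3*z^3 - x^4*y - x^2*y*z^2 + x^3*z + x*y^2*z + x*z^3 + 3*x^2*y - x*z - y
so tr(b^-1 a^3 b^-1 a^2 b a) = tr(a^3 b^-1 a^2 b a) tr(b) - tr(a^3 b^-1 a^2 b a b) = x^5*y^2*z - x^4*y^3 - 2*x^4*y*z^2 - x^3*y^2*z + x^3*z^3 + x^4*y + 2*x^2*y^3 + 3*x^2*y*z^2 - x^3*z - x*y^2*z - x*z^3 - 2*x^2*y + x*z - y
tr(b^-1 a^3 b^-1 a^2 b a^-1) = tr(b^-1 a^3 b^-1 a^2 b) tr(a) - tr(b^-1 a^3 b^-1 a^2 b a) = -x^5*y^2*z + x^6*y + x^4*y^3 + 2*x^4*y*z^2 - x^5*z + x^3*y^2*z - x^3*z^3 - 5*x^4*y - 2*x^2*y^3 - 3*x^2*y*z^2 + 4*x^3*z + x*y^2*z + x*z^3 + 5*x^2*y - 2*x*z + y
tr(a^-2 b^-1 a^3 b^-1 a^2 b) = tr(b^-1 a^3 b^-1 a^2 b a^-1) tr(a) - tr(b^-1 a^3 b^-1 a^2 b) = -x^6*y^2*z + x^7*y + x^5*y^3 + 2*x^5*y*z^2 - x^6*z + x^4*y^2*z - x^4*z^3 - 6*x^5*y - 2*x^3*y^3 - 3*x^3*y*z^2 + 5*x^4*z + x^2*y^2*z + x^2*z^3 + 9*x^3*y - 5*x^2*z - 2*x*y + z
tr(a^-2 b^-1 a^3 b^-1 a^2 b^-1) = tr(a^-2 b^-1 a^3 b^-1 a^2) tr(b) - tr(a^-2 b^-1 a^3 b^-1 a^2 b) = x^6*y^2*z - x^7*y - x^5*y^3 - 2*x^5*y*z^2 + x^6*z - x^4*y^2*z + x^4*z^3 + 6*x^5*y + 3*x^3*y^3 + 3*x^3*y*z^2 - 5*x^4*z - 2*x^2*y^2*z - x^2*z^3 - 10*x^3*y - 2*x*y^3 + 5*x^2*z + y^2*z + 5*x*y - z
so tr(a^4 b^-1) = tr(a^4) tr(b) - tr(a^4 b) = x^4*y - x^3*z - 3*x^2*y + 2*x*z + y
so tr(b a^5 b^-1 a) = tr(a b a^5) tr(b) - tr(a b a^5 b) = x^5*y*z - x^4*y^2 - x^4*z^2 - 3*x^3*y*z + x^4 + 3*x^2*y^2 + 3*x^2*z^2 + x*y*z - 4*x^2 - y^2 - z^2 + 2
tr(a^5 b^-1 a^-1 b) = tr(b a^5 b^-1) tr(a) - tr(b a^5 b^-1 a) = -x^5*y*z + x^6 + x^4*y^2 + x^4*z^2 + 3*x^3*y*z - 6*x^4 - 3*x^2*y^2 - 3*x^2*z^2 - x*y*z + 9*x^2 + y^2 + z^2 - 2
tr(a^2 b^-1 a^-1 b^-1 a^3) = tr(a^5 b^-1 a^-1) tr(b) - tr(a^5 b^-1 a^-1 b) = x^5*y*z - x^6 - x^4*z^2 - 4*x^3*y*z + 6*x^4 + 3*x^2*z^2 + 3*x*y*z - 9*x^2 - z^2 + 2
reduce: tr(a^2 b a^2 b^-1) = tr(a^2 b a^2) tr(b) - tr(a^2 b a^2 b) = x^3*y*z - x^2*y^2 - x^2*z^2 + 2
so tr(b a b^2) = tr(b) tr(a b^2) - tr(a b) = y^2*z - x*y - z
tr(b^2 a^2 b a) = tr(a) tr(b a b^2 a) - tr(b a b^2) = x*y*z^2 - x^2*z - y^2*z + z
reduce: tr(b^2 a^2 b) = tr(b) tr(a^2 b^2) - tr(a^2 b) = x*y^2*z - x^2*y - y^3 - x*z + 3*y
so tr(a b a^2 b^2 a) = tr(a) tr(b^2 a^2 b a) - tr(b^2 a^2 b) = x^2*y*z^2 - x^3*z - 2*x*y^2*z + x^2*y + y^3 + 2*x*z - 3*y
so tr(b a^3 b a^2 b) = tr(a) tr(a b a^2 b^2 a) - tr(a b a^2 b^2) = x^3*y*z^2 - x^4*z - 2*x^2*y^2*z + x^3*y + x*y^3 - x*y*z^2 + 3*x^2*z + y^2*z - 3*x*y - z
tr(a^-1 b a^3 b a^2 b) = tr(b a^3 b a^2 b) tr(a) - tr(b a^3 b a^2 b a) = x^4*y*z^2 - x^5*z - 2*x^3*y^2*z - x^3*z^3 + x^4*y + x^2*y^3 + x^2*y*z^2 + 4*x^3*z + x*z^3 - 4*x^2*y - y*z^2 - 2*x*z + y
so tr(a^3 b a^2 b^-1 a^-1 b) = tr(a^-1 b a^3 b a^2) tr(b) - tr(a^-1 b a^3 b a^2 b) = -x^4*y*z^2 + x^5*z + 2*x^3*y^2*z + x^3*z^3 - x^4*y - x^2*y^3 - 4*x^3*z - x*y^2*z - x*z^3 + 3*x^2*y + 2*x*z + y
so tr(a^2 b^-1 a^-1 b^-1 a^3 b) = tr(a^3 b a^2 b^-1 a^-1) tr(b) - tr(a^3 b a^2 b^-1 a^-1 b) = x^4*y*z^2 - x^5*z - x^3*y^2*z - x^3*z^3 + x^4*y - x^2*y*z^2 + 4*x^3*z + x*y^2*z + x*z^3 - 3*x^2*y - 2*x*z + y
so tr(a^-1 b^-1 a^3 b^-1 a^2 b^-1) = tr(a^2 b^-1 a^-1 b^-1 a^3) tr(b) - tr(a^2 b^-1 a^-1 b^-1 a^3 b) = x^5*y^2*z - x^6*y - 2*x^4*y*z^2 + x^5*z - 3*x^3*y^2*z + x^3*z^3 + 5*x^4*y + 4*x^2*y*z^2 - 4*x^3*z + 2*x*y^2*z - x*z^3 - 6*x^2*y - y*z^2 + 2*x*z + y
reduce: tr(a^-3 b^-1 a^3 b^-1 a^2 b^-1) = tr(a^-2 b^-1 a^3 b^-1 a^2 b^-1) tr(a) - tr(a^-2 b^-1 a^3 b^-1 a^2 b^-1 a) = x^7*y^2*z - x^8*y - x^6*y^3 - 2*x^6*y*z^2 + x^7*z - 2*x^5*y^2*z + x^5*z^3 + 7*x^6*y + 3*x^4*y^3 + 5*x^4*y*z^2 - 6*x^5*z + x^3*y^2*z - 2*x^3*z^3 - 15*x^4*y - 2*x^2*y^3 - 4*x^2*y*z^2 + 9*x^3*z - x*y^2*z + x*z^3 + 11*x^2*y + y*z^2 - 3*x*z - y
so tr(b^-1 a^3 b^-1 a^2 b^-1 a^-4) = tr(a^-3 b^-1 a^3 b^-1 a^2 b^-1) tr(a) - tr(a^-3 b^-1 a^3 b^-1 a^2 b^-1 a) = x^8*y^2*z - x^9*y - x^7*y^3 - 2*x^7*y*z^2 + x^8*z - 3*x^6*y^2*z + x^6*z^3 + 8*x^7*y + 4*x^5*y^3 + 7*x^5*y*z^2 - 7*x^6*z + 2*x^4*y^2*z - 3*x^4*z^3 - 21*x^5*y - 5*x^3*y^3 - 7*x^3*y*z^2 + 14*x^4*z + x^2*y^2*z + 2*x^2*z^3 + 21*x^3*y + 2*x*y^3 + x*y*z^2 - 8*x^2*z - y^2*z - 6*x*y + z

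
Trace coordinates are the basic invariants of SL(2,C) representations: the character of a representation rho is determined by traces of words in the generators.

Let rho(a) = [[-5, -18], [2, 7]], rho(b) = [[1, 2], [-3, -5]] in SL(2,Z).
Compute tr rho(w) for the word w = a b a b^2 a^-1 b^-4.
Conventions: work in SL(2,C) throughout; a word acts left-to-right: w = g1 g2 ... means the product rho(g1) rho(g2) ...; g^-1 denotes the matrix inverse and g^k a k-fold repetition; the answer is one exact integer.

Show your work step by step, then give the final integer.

rho(a) = [[-5, -18], [2, 7]]
... * rho(b) = [[1, 2], [-3, -5]]  ->  [[49, 80], [-19, -31]]
... * rho(a) = [[-5, -18], [2, 7]]  ->  [[-85, -322], [33, 125]]
... * rho(b) = [[1, 2], [-3, -5]]  ->  [[881, 1440], [-342, -559]]
... * rho(b) = [[1, 2], [-3, -5]]  ->  [[-3439, -5438], [1335, 2111]]
... * rho(a^-1) = [[7, 18], [-2, -5]]  ->  [[-13197, -34712], [5123, 13475]]
... * rho(b^-1) = [[-5, -2], [3, 1]]  ->  [[-38151, -8318], [14810, 3229]]
... * rho(b^-1) = [[-5, -2], [3, 1]]  ->  [[165801, 67984], [-64363, -26391]]
... * rho(b^-1) = [[-5, -2], [3, 1]]  ->  [[-625053, -263618], [242642, 102335]]
... * rho(b^-1) = [[-5, -2], [3, 1]]  ->  [[2334411, 986488], [-906205, -382949]]
tr = 2334411 + -382949 = 1951462

1951462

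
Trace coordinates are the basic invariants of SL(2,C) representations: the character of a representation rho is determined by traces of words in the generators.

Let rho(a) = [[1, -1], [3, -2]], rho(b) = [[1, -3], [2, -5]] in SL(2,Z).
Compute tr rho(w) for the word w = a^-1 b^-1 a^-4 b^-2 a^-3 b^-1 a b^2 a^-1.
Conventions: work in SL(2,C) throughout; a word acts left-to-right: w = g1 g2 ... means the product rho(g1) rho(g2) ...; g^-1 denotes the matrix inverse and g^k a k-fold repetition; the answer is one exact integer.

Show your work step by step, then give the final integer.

-210

rho(a^-1) = [[-2, 1], [-3, 1]]
... * rho(b^-1) = [[-5, 3], [-2, 1]]  ->  [[8, -5], [13, -8]]
... * rho(a^-1) = [[-2, 1], [-3, 1]]  ->  [[-1, 3], [-2, 5]]
... * rho(a^-1) = [[-2, 1], [-3, 1]]  ->  [[-7, 2], [-11, 3]]
... * rho(a^-1) = [[-2, 1], [-3, 1]]  ->  [[8, -5], [13, -8]]
... * rho(a^-1) = [[-2, 1], [-3, 1]]  ->  [[-1, 3], [-2, 5]]
... * rho(b^-1) = [[-5, 3], [-2, 1]]  ->  [[-1, 0], [0, -1]]
... * rho(b^-1) = [[-5, 3], [-2, 1]]  ->  [[5, -3], [2, -1]]
... * rho(a^-1) = [[-2, 1], [-3, 1]]  ->  [[-1, 2], [-1, 1]]
... * rho(a^-1) = [[-2, 1], [-3, 1]]  ->  [[-4, 1], [-1, 0]]
... * rho(a^-1) = [[-2, 1], [-3, 1]]  ->  [[5, -3], [2, -1]]
... * rho(b^-1) = [[-5, 3], [-2, 1]]  ->  [[-19, 12], [-8, 5]]
... * rho(a) = [[1, -1], [3, -2]]  ->  [[17, -5], [7, -2]]
... * rho(b) = [[1, -3], [2, -5]]  ->  [[7, -26], [3, -11]]
... * rho(b) = [[1, -3], [2, -5]]  ->  [[-45, 109], [-19, 46]]
... * rho(a^-1) = [[-2, 1], [-3, 1]]  ->  [[-237, 64], [-100, 27]]
tr = -237 + 27 = -210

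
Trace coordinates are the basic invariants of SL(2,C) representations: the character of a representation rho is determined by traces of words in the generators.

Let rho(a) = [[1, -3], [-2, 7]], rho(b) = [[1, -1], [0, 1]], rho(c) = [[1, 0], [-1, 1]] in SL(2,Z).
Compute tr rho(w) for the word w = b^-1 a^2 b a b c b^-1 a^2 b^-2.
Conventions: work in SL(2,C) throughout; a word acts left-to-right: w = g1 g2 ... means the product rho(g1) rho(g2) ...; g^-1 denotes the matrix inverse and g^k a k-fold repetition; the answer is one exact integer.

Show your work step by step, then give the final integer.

rho(b^-1) = [[1, 1], [0, 1]]
... * rho(a) = [[1, -3], [-2, 7]]  ->  [[-1, 4], [-2, 7]]
... * rho(a) = [[1, -3], [-2, 7]]  ->  [[-9, 31], [-16, 55]]
... * rho(b) = [[1, -1], [0, 1]]  ->  [[-9, 40], [-16, 71]]
... * rho(a) = [[1, -3], [-2, 7]]  ->  [[-89, 307], [-158, 545]]
... * rho(b) = [[1, -1], [0, 1]]  ->  [[-89, 396], [-158, 703]]
... * rho(c) = [[1, 0], [-1, 1]]  ->  [[-485, 396], [-861, 703]]
... * rho(b^-1) = [[1, 1], [0, 1]]  ->  [[-485, -89], [-861, -158]]
... * rho(a) = [[1, -3], [-2, 7]]  ->  [[-307, 832], [-545, 1477]]
... * rho(a) = [[1, -3], [-2, 7]]  ->  [[-1971, 6745], [-3499, 11974]]
... * rho(b^-1) = [[1, 1], [0, 1]]  ->  [[-1971, 4774], [-3499, 8475]]
... * rho(b^-1) = [[1, 1], [0, 1]]  ->  [[-1971, 2803], [-3499, 4976]]
tr = -1971 + 4976 = 3005

3005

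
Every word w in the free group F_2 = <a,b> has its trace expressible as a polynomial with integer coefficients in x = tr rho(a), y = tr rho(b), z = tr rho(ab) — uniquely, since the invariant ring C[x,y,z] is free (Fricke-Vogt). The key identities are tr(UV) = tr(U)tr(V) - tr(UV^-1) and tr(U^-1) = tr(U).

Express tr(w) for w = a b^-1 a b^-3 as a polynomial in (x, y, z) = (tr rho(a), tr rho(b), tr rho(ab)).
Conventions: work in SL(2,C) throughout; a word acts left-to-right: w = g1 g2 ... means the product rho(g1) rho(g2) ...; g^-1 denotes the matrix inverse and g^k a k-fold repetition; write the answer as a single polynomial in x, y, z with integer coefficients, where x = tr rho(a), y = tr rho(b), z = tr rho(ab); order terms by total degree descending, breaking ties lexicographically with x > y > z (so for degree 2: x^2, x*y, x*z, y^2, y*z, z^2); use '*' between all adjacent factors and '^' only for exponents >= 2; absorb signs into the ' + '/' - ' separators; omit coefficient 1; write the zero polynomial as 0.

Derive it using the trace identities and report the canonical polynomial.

trace(a^2) = trace(a) trace(a) - trace(1)   [square of a] = x^2 - 2
trace(a^2 b) = trace(a) trace(b a) - trace(b)   [square of a] = x*z - y
use: trace(b^-1 a^2) = trace(a^2) trace(b) - trace(a^2 b)   [inverse elimination on b] = x^2*y - x*z - y
apply: trace(a b^-2 a) = trace(b^-1 a^2) trace(b) - trace(b^-1 a^2 b)   [inverse elimination on b] = x^2*y^2 - x*y*z - x^2 - y^2 + 2
trace(a b a b) = trace(b a) trace(b a) - trace(1)   [split at a repeated b] = z^2 - 2
trace(b^-1 a b a) = trace(a b a) trace(b) - trace(a b a b)   [inverse elimination on b] = x*y*z - y^2 - z^2 + 2
trace(a b^-2 a b) = trace(b^-1 a b a) trace(b) - trace(b^-1 a b a b)   [inverse elimination on b] = x*y^2*z - y^3 - y*z^2 - x*z + 3*y
trace(b^-1 a b^-1 a b^-1) = trace(a b^-2 a) trace(b) - trace(a b^-2 a b)   [inverse elimination on b] = x^2*y^3 - 2*x*y^2*z - x^2*y + y*z^2 + x*z - y
apply: trace(b^-1 a b^-1 a) = trace(a b^-1 a) trace(b) - trace(a b^-1 a b)   [inverse elimination on b] = x^2*y^2 - 2*x*y*z + z^2 - 2
apply: trace(a b^-1 a b^-3) = trace(b^-1 a b^-1 a b^-1) trace(b) - trace(b^-1 a b^-1 a)   [inverse elimination on b] = x^2*y^4 - 2*x*y^3*z - 2*x^2*y^2 + y^2*z^2 + 3*x*y*z - y^2 - z^2 + 2

x^2*y^4 - 2*x*y^3*z - 2*x^2*y^2 + y^2*z^2 + 3*x*y*z - y^2 - z^2 + 2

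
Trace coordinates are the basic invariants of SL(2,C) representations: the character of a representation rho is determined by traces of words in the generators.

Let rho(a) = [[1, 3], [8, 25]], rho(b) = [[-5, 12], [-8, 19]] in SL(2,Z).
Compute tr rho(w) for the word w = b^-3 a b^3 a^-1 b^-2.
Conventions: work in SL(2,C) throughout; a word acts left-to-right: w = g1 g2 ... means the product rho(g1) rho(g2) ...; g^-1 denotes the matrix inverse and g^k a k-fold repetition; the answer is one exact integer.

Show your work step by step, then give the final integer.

rho(b^-1) = [[19, -12], [8, -5]]
... * rho(b^-1) = [[19, -12], [8, -5]]  ->  [[265, -168], [112, -71]]
... * rho(b^-1) = [[19, -12], [8, -5]]  ->  [[3691, -2340], [1560, -989]]
... * rho(a) = [[1, 3], [8, 25]]  ->  [[-15029, -47427], [-6352, -20045]]
... * rho(b) = [[-5, 12], [-8, 19]]  ->  [[454561, -1081461], [192120, -457079]]
... * rho(b) = [[-5, 12], [-8, 19]]  ->  [[6378883, -15093027], [2696032, -6379061]]
... * rho(b) = [[-5, 12], [-8, 19]]  ->  [[88849801, -210220917], [37552328, -88849775]]
... * rho(a^-1) = [[25, -3], [-8, 1]]  ->  [[3903012361, -476770320], [1649606400, -201506759]]
... * rho(b^-1) = [[19, -12], [8, -5]]  ->  [[70343072299, -44452296732], [29730467528, -18787743005]]
... * rho(b^-1) = [[19, -12], [8, -5]]  ->  [[980899999825, -621855383928], [414576938992, -262826895311]]
tr = 980899999825 + -262826895311 = 718073104514

718073104514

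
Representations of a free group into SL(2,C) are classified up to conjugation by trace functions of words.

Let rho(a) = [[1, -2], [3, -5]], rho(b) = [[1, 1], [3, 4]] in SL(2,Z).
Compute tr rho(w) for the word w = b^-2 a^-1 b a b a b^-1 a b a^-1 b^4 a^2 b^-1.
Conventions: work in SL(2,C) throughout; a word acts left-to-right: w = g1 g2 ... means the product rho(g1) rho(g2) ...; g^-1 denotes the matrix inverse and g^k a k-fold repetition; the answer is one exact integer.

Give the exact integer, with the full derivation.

rho(b^-1) = [[4, -1], [-3, 1]]
... * rho(b^-1) = [[4, -1], [-3, 1]]  ->  [[19, -5], [-15, 4]]
... * rho(a^-1) = [[-5, 2], [-3, 1]]  ->  [[-80, 33], [63, -26]]
... * rho(b) = [[1, 1], [3, 4]]  ->  [[19, 52], [-15, -41]]
... * rho(a) = [[1, -2], [3, -5]]  ->  [[175, -298], [-138, 235]]
... * rho(b) = [[1, 1], [3, 4]]  ->  [[-719, -1017], [567, 802]]
... * rho(a) = [[1, -2], [3, -5]]  ->  [[-3770, 6523], [2973, -5144]]
... * rho(b^-1) = [[4, -1], [-3, 1]]  ->  [[-34649, 10293], [27324, -8117]]
... * rho(a) = [[1, -2], [3, -5]]  ->  [[-3770, 17833], [2973, -14063]]
... * rho(b) = [[1, 1], [3, 4]]  ->  [[49729, 67562], [-39216, -53279]]
... * rho(a^-1) = [[-5, 2], [-3, 1]]  ->  [[-451331, 167020], [355917, -131711]]
... * rho(b) = [[1, 1], [3, 4]]  ->  [[49729, 216749], [-39216, -170927]]
... * rho(b) = [[1, 1], [3, 4]]  ->  [[699976, 916725], [-551997, -722924]]
... * rho(b) = [[1, 1], [3, 4]]  ->  [[3450151, 4366876], [-2720769, -3443693]]
... * rho(b) = [[1, 1], [3, 4]]  ->  [[16550779, 20917655], [-13051848, -16495541]]
... * rho(a) = [[1, -2], [3, -5]]  ->  [[79303744, -137689833], [-62538471, 108581401]]
... * rho(a) = [[1, -2], [3, -5]]  ->  [[-333765755, 529841677], [263205732, -417830063]]
... * rho(b^-1) = [[4, -1], [-3, 1]]  ->  [[-2924588051, 863607432], [2306313117, -681035795]]
tr = -2924588051 + -681035795 = -3605623846

-3605623846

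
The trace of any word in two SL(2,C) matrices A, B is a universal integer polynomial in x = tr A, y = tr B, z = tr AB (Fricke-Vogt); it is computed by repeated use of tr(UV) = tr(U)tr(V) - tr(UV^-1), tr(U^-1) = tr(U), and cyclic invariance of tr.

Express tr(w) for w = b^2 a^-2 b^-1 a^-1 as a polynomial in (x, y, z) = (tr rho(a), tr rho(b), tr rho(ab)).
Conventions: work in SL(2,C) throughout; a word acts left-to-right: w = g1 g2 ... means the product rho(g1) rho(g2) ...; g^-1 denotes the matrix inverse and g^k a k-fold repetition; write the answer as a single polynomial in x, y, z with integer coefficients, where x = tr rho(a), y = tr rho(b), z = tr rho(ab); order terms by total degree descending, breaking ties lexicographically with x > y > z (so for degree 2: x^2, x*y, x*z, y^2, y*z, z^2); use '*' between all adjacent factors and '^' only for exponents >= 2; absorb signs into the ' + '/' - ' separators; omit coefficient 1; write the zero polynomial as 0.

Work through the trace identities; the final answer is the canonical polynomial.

reduce: tr(b a^-1) = tr(b) tr(a) - tr(b a) = x*y - z
reduce: tr(b a^-2) = tr(b a^-1) tr(a) - tr(b) = x^2*y - x*z - y
so tr(b^2) = tr(b) tr(b) - tr(1) = y^2 - 2
tr(b^2 a) = tr(b) tr(a b) - tr(a) = y*z - x
reduce: tr(b^2 a^-1) = tr(b^2) tr(a) - tr(b^2 a) = x*y^2 - y*z - x
tr(b a b^2) = tr(b) tr(b a b) - tr(b a) = y^2*z - x*y - z
tr(a b a b) = tr(a b) tr(a b) - tr(1) = z^2 - 2
reduce: tr(a b a) = tr(a) tr(b a) - tr(b) = x*z - y
so tr(b a b^2 a) = tr(b) tr(a b a b) - tr(a b a) = y*z^2 - x*z - y
tr(a^-1 b a b^2) = tr(b a b^2) tr(a) - tr(b a b^2 a) = x*y^2*z - x^2*y - y*z^2 + y
reduce: tr(a b^2 a^-2 b) = tr(a^-1 b a b^2) tr(a) - tr(a^-1 b a b^2 a) = x^2*y^2*z - x^3*y - x*y*z^2 - y^2*z + 2*x*y + z
reduce: tr(b^2 a^-2 b^-1 a) = tr(a b^2 a^-2) tr(b) - tr(a b^2 a^-2 b) = -x^2*y^2*z + x^3*y + x*y^3 + x*y*z^2 - 3*x*y - z
so tr(b^2 a^-2 b^-1 a^-1) = tr(b^2 a^-2 b^-1) tr(a) - tr(b^2 a^-2 b^-1 a) = x^2*y^2*z - x*y^3 - x*y*z^2 - x^2*z + 2*x*y + z

x^2*y^2*z - x*y^3 - x*y*z^2 - x^2*z + 2*x*y + z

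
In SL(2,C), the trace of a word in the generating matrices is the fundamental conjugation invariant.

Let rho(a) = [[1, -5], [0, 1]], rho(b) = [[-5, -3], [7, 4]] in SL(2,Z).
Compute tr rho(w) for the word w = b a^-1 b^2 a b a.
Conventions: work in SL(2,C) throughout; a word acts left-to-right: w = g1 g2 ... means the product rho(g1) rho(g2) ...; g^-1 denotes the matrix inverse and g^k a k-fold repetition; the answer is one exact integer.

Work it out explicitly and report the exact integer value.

-44136

rho(b) = [[-5, -3], [7, 4]]
... * rho(a^-1) = [[1, 5], [0, 1]]  ->  [[-5, -28], [7, 39]]
... * rho(b) = [[-5, -3], [7, 4]]  ->  [[-171, -97], [238, 135]]
... * rho(b) = [[-5, -3], [7, 4]]  ->  [[176, 125], [-245, -174]]
... * rho(a) = [[1, -5], [0, 1]]  ->  [[176, -755], [-245, 1051]]
... * rho(b) = [[-5, -3], [7, 4]]  ->  [[-6165, -3548], [8582, 4939]]
... * rho(a) = [[1, -5], [0, 1]]  ->  [[-6165, 27277], [8582, -37971]]
tr = -6165 + -37971 = -44136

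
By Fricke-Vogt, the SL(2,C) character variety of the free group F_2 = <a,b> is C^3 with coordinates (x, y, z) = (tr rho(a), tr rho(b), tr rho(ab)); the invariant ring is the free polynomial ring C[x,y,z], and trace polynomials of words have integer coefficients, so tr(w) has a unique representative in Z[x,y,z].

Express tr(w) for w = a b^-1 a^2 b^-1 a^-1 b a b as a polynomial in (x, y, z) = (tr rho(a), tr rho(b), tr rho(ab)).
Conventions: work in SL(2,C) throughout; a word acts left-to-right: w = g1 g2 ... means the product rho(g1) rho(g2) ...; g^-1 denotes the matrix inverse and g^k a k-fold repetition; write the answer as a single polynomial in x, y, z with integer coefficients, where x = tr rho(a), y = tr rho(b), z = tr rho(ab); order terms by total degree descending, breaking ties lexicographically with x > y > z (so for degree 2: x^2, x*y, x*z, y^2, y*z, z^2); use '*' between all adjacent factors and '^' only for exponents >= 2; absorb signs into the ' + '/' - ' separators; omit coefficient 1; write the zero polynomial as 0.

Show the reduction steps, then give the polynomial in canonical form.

-x^3*y^2*z^2 + x^4*y*z + x^2*y^3*z + 2*x^2*y*z^3 - x^3*z^2 - x*z^4 - 5*x^2*y*z - y^3*z - y*z^3 + x^3 + 4*x*z^2 + 4*y*z - 3*x

tr(a b a) = tr(a)*tr(b a) - tr(b)   [square of a] = x*z - y
tr(a b a^2) = tr(a)*tr(a b a) - tr(a b)   [square of a] = x^2*z - x*y - z
tr(a^3 b a) = tr(a)*tr(a b a^2) - tr(a b a)   [square of a] = x^3*z - x^2*y - 2*x*z + y
tr(b a b a) = tr(b a)*tr(b a) - tr(1)   [split at a repeated b] = z^2 - 2
tr(b a b) = tr(b)*tr(a b) - tr(a)   [square of b] = y*z - x
tr(b a b a^2) = tr(a)*tr(b a b a) - tr(b a b)   [square of a] = x*z^2 - y*z - x
tr(a^3 b a b) = tr(a)*tr(b a b a^2) - tr(b a b a)   [square of a] = x^2*z^2 - x*y*z - x^2 - z^2 + 2
tr(a b a b^-1 a^2) = tr(a^3 b a)*tr(b) - tr(a^3 b a b)   [inverse elimination on b] = x^3*y*z - x^2*y^2 - x^2*z^2 - x*y*z + x^2 + y^2 + z^2 - 2
tr(a^3 b a b a) = tr(a)*tr(b a b a^3) - tr(b a b a^2)   [square of a] = x^3*z^2 - x^2*y*z - x^3 - 2*x*z^2 + y*z + 3*x
tr(b a b a b a) = tr(a b a b)*tr(a b) - tr(b a)   [split at a repeated a] = z^3 - 3*z
tr(b a b a b) = tr(b)*tr(a b a b) - tr(a b a)   [square of b] = y*z^2 - x*z - y
tr(b a b a b a^2) = tr(a)*tr(b a b a b a) - tr(b a b a b)   [square of a] = x*z^3 - y*z^2 - 2*x*z + y
tr(a^3 b a b a b) = tr(a)*tr(b a b a b a^2) - tr(b a b a b a)   [square of a] = x^2*z^3 - x*y*z^2 - 2*x^2*z - z^3 + x*y + 3*z
tr(a b a b a b^-1 a^2) = tr(a^3 b a b a)*tr(b) - tr(a^3 b a b a b)   [inverse elimination on b] = x^3*y*z^2 - x^2*y^2*z - x^2*z^3 - x^3*y - x*y*z^2 + 2*x^2*z + y^2*z + z^3 + 2*x*y - 3*z
tr(b a b a b a b a) = tr(a b a b a b)*tr(a b) - tr(b a b a)   [split at a repeated a] = z^4 - 4*z^2 + 2
tr(b a b a b a b) = tr(b)*tr(a b a b a b) - tr(a b a b a)   [square of b] = y*z^3 - x*z^2 - 2*y*z + x
tr(a^2 b a b a b a b) = tr(a)*tr(b a b a b a b a) - tr(b a b a b a b)   [square of a] = x*z^4 - y*z^3 - 3*x*z^2 + 2*y*z + x
tr(a b a b a b^-1 a^2 b) = tr(a^2 b a b a b a)*tr(b) - tr(a^2 b a b a b a b)   [inverse elimination on b] = x^2*y*z^3 - x*y^2*z^2 - x*z^4 - 2*x^2*y*z + x*y^2 + 3*x*z^2 + y*z - x
tr(b a b a b^-1 a^2 b^-1 a) = tr(a b a b a b^-1 a^2)*tr(b) - tr(a b a b a b^-1 a^2 b)   [inverse elimination on b] = x^3*y^2*z^2 - x^2*y^3*z - 2*x^2*y*z^3 - x^3*y^2 + x*z^4 + 4*x^2*y*z + y^3*z + y*z^3 + x*y^2 - 3*x*z^2 - 4*y*z + x
tr(a b^-1 a^2 b^-1 a^-1 b a b) = tr(b a b a b^-1 a^2 b^-1)*tr(a) - tr(b a b a b^-1 a^2 b^-1 a)   [inverse elimination on a] = -x^3*y^2*z^2 + x^4*y*z + x^2*y^3*z + 2*x^2*y*z^3 - x^3*z^2 - x*z^4 - 5*x^2*y*z - y^3*z - y*z^3 + x^3 + 4*x*z^2 + 4*y*z - 3*x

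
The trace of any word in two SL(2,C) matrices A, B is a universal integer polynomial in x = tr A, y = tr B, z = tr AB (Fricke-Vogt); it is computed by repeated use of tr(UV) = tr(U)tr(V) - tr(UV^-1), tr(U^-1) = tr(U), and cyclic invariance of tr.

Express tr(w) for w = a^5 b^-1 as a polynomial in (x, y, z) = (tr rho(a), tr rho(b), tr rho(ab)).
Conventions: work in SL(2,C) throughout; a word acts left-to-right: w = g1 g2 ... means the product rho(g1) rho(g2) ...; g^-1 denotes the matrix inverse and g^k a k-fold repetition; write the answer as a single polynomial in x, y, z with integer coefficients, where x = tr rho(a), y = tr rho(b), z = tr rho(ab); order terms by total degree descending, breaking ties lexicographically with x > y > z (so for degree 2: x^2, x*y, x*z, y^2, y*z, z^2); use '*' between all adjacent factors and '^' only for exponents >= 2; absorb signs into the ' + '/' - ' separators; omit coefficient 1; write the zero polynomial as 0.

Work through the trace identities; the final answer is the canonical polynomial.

use: tr(a^2) = tr(a) tr(a) - tr(1) = x^2 - 2
use: tr(a^3) = tr(a) tr(a^2) - tr(a) = x^3 - 3*x
tr(a^4) = tr(a) tr(a^3) - tr(a^2) = x^4 - 4*x^2 + 2
use: tr(a^5) = tr(a) tr(a^4) - tr(a^3) = x^5 - 5*x^3 + 5*x
use: tr(b a^2) = tr(a) tr(b a) - tr(b) = x*z - y
tr(a b a^2) = tr(a) tr(b a^2) - tr(b a) = x^2*z - x*y - z
tr(a b a^3) = tr(a) tr(a b a^2) - tr(a b a) = x^3*z - x^2*y - 2*x*z + y
tr(a^5 b) = tr(a) tr(a b a^3) - tr(a b a^2) = x^4*z - x^3*y - 3*x^2*z + 2*x*y + z
use: tr(a^5 b^-1) = tr(a^5) tr(b) - tr(a^5 b) = x^5*y - x^4*z - 4*x^3*y + 3*x^2*z + 3*x*y - z

x^5*y - x^4*z - 4*x^3*y + 3*x^2*z + 3*x*y - z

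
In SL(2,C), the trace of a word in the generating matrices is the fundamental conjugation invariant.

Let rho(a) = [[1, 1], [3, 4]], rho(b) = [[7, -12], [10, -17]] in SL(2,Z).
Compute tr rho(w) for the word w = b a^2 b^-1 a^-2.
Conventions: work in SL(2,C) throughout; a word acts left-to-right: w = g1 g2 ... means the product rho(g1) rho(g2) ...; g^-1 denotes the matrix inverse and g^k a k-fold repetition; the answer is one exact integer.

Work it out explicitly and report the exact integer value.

83502

rho(b) = [[7, -12], [10, -17]]
... * rho(a) = [[1, 1], [3, 4]]  ->  [[-29, -41], [-41, -58]]
... * rho(a) = [[1, 1], [3, 4]]  ->  [[-152, -193], [-215, -273]]
... * rho(b^-1) = [[-17, 12], [-10, 7]]  ->  [[4514, -3175], [6385, -4491]]
... * rho(a^-1) = [[4, -1], [-3, 1]]  ->  [[27581, -7689], [39013, -10876]]
... * rho(a^-1) = [[4, -1], [-3, 1]]  ->  [[133391, -35270], [188680, -49889]]
tr = 133391 + -49889 = 83502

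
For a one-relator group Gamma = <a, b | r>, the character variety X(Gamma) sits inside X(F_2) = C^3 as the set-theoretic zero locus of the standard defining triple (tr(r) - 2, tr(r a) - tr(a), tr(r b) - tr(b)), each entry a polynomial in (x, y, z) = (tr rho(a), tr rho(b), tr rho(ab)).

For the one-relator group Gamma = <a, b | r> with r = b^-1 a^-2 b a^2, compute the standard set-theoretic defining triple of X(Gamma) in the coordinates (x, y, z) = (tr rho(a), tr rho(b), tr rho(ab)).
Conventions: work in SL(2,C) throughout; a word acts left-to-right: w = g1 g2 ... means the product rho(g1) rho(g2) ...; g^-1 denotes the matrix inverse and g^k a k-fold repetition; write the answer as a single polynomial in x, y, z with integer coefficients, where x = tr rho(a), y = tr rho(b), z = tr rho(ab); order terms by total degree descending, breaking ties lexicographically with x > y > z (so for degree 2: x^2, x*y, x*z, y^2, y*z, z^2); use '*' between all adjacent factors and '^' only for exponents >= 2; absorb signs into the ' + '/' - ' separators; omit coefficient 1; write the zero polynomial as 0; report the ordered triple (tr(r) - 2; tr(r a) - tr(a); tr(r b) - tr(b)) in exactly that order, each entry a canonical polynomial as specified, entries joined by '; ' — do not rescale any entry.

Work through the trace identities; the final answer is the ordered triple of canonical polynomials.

so tr(a^2) = tr(a)*tr(a) - tr(1) = x^2 - 2
so tr(b a^2) = tr(a)*tr(b a) - tr(b) = x*z - y
so tr(a b a^2) = tr(a)*tr(b a^2) - tr(b a) = x^2*z - x*y - z
tr(b a b a) = tr(a b)*tr(a b) - tr(1) = z^2 - 2
reduce: tr(b a b) = tr(b)*tr(a b) - tr(a) = y*z - x
tr(a b a^2 b) = tr(a)*tr(b a b a) - tr(b a b) = x*z^2 - y*z - x
tr(b a^2 b^-1 a) = tr(a b a^2)*tr(b) - tr(a b a^2 b) = x^2*y*z - x*y^2 - x*z^2 + x
tr(a^-1 b a^2 b^-1) = tr(b a^2 b^-1)*tr(a) - tr(b a^2 b^-1 a) = -x^2*y*z + x^3 + x*y^2 + x*z^2 - 3*x
tr(b^-1 a^-2 b a^2) = tr(a^-1 b a^2 b^-1)*tr(a) - tr(a^-1 b a^2 b^-1 a) = -x^3*y*z + x^4 + x^2*y^2 + x^2*z^2 - 4*x^2 + 2
reduce: tr(a b^2 a) = tr(b)*tr(a^2 b) - tr(a^2)  (reduce the b square) = x*y*z - x^2 - y^2 + 2
tr(b a^3 b) = tr(a)*tr(a b^2 a) - tr(a b^2)  (reduce the a square) = x^2*y*z - x^3 - x*y^2 - y*z + 3*x
tr(b a^3 b a) = tr(a)*tr(a b a b a) - tr(a b a b)  (reduce the a square) = x^2*z^2 - x*y*z - x^2 - z^2 + 2
tr(b a^3 b a^-1) = tr(b a^3 b)*tr(a) - tr(b a^3 b a)  (eliminate a^-1) = x^3*y*z - x^4 - x^2*y^2 - x^2*z^2 + 4*x^2 + z^2 - 2
tr(a^-2 b a^3 b) = tr(b a^3 b a^-1)*tr(a) - tr(b a^3 b)  (eliminate a^-1) = x^4*y*z - x^5 - x^3*y^2 - x^3*z^2 - x^2*y*z + 5*x^3 + x*y^2 + x*z^2 + y*z - 5*x
so tr(b^-1 a^-2 b a^3) = tr(a^-2 b a^3)*tr(b) - tr(a^-2 b a^3 b)  (eliminate b^-1) = -x^4*y*z + x^5 + x^3*y^2 + x^3*z^2 + x^2*y*z - 5*x^3 - x*y^2 - x*z^2 + 5*x
assemble the triple (tr(r) - 2; tr(r a) - x; tr(r b) - y)

-x^3*y*z + x^4 + x^2*y^2 + x^2*z^2 - 4*x^2; -x^4*y*z + x^5 + x^3*y^2 + x^3*z^2 + x^2*y*z - 5*x^3 - x*y^2 - x*z^2 + 4*x; 0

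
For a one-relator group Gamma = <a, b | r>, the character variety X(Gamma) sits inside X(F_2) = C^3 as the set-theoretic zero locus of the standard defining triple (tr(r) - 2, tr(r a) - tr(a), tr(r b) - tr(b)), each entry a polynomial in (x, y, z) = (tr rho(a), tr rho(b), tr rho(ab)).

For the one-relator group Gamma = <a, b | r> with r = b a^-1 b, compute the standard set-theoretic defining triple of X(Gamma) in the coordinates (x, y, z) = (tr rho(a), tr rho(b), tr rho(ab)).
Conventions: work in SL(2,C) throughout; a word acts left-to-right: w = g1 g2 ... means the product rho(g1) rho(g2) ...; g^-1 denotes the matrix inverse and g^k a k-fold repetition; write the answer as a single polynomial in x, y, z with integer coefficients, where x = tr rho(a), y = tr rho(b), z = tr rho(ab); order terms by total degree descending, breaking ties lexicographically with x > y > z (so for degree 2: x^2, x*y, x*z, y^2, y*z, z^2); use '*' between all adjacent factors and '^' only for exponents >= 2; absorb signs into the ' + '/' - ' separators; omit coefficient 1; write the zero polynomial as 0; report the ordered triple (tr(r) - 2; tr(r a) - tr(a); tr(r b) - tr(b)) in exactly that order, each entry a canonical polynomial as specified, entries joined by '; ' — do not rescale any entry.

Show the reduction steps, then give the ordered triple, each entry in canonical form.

tr(b^2) = tr(b) * tr(b) - tr(1) = y^2 - 2
tr(b^2 a) = tr(b) * tr(a b) - tr(a) = y*z - x
tr(b a^-1 b) = tr(b^2) * tr(a) - tr(b^2 a) = x*y^2 - y*z - x
tr(b a b a) = tr(a b) * tr(a b) - tr(1)  (split on a) = z^2 - 2
tr(b a^-1 b a) = tr(b a b) * tr(a) - tr(b a b a)  (eliminate a^-1) = x*y*z - x^2 - z^2 + 2
and tr(b^3) = tr(b) * tr(b^2) - tr(b)   [square of b] = y^3 - 3*y
tr(b^3 a) = tr(b) * tr(a b^2) - tr(a b)   [square of b] = y^2*z - x*y - z
tr(b a^-1 b^2) = tr(b^3) * tr(a) - tr(b^3 a)   [inverse elimination on a] = x*y^3 - y^2*z - 2*x*y + z
assemble the triple (tr(r) - 2; tr(r a) - x; tr(r b) - y)

x*y^2 - y*z - x - 2; x*y*z - x^2 - z^2 - x + 2; x*y^3 - y^2*z - 2*x*y - y + z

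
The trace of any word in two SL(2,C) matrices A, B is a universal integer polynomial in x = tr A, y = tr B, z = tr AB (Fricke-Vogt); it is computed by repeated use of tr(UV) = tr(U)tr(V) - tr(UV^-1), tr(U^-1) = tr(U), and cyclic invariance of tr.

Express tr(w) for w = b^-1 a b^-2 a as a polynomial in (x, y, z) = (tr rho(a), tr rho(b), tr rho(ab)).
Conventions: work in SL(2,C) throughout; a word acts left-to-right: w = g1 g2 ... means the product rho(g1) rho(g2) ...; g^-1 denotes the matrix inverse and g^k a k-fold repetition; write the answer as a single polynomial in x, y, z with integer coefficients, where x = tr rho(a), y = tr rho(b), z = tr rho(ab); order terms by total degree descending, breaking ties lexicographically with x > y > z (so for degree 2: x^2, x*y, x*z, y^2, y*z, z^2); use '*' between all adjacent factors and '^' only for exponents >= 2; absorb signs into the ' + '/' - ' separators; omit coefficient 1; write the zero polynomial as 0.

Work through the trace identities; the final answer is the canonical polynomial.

tr(a^2) = tr(a) tr(a) - tr(1)  (reduce the a square) = x^2 - 2
tr(a^2 b) = tr(a) tr(b a) - tr(b)  (reduce the a square) = x*z - y
tr(a b^-1 a) = tr(a^2) tr(b) - tr(a^2 b)  (eliminate b^-1) = x^2*y - x*z - y
tr(a b a b) = tr(a b) tr(a b) - tr(1)  (split on a) = z^2 - 2
tr(a b^-1 a b) = tr(a b a) tr(b) - tr(a b a b)  (eliminate b^-1) = x*y*z - y^2 - z^2 + 2
tr(b^-1 a b^-1 a) = tr(a b^-1 a) tr(b) - tr(a b^-1 a b)  (eliminate b^-1) = x^2*y^2 - 2*x*y*z + z^2 - 2
tr(b^-1 a b^-2 a) = tr(b^-1 a b^-1 a) tr(b) - tr(b^-1 a b^-1 a b)  (eliminate b^-1) = x^2*y^3 - 2*x*y^2*z - x^2*y + y*z^2 + x*z - y

x^2*y^3 - 2*x*y^2*z - x^2*y + y*z^2 + x*z - y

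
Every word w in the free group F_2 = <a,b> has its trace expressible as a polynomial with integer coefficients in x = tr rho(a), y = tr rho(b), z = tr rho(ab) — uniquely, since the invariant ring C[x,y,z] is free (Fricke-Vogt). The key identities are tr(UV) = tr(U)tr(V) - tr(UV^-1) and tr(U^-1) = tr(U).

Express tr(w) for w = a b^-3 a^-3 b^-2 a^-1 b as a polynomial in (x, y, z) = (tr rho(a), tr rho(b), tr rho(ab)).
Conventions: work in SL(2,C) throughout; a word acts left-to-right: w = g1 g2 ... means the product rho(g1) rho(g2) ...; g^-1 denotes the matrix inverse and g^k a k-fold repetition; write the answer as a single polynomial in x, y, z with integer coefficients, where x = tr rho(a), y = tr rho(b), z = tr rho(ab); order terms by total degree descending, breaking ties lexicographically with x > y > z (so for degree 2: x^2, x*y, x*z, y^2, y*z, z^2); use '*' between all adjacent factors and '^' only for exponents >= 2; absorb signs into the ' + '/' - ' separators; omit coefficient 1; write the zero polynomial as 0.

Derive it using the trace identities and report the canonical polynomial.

trace(a^-1) = trace(a) = x
trace(a^-2) = trace(a^-1) trace(a) - trace(1) = x^2 - 2
trace(a^-1 b) = trace(b) trace(a) - trace(b a) = x*y - z
trace(a^-2 b) = trace(a^-1 b) trace(a) - trace(a^-1 b a) = x^2*y - x*z - y
trace(b^-1 a^-2) = trace(a^-2) trace(b) - trace(a^-2 b) = x*z - y
and trace(b^-1 a^-2 b^-1) = trace(b^-1 a^-2) trace(b) - trace(b^-1 a^-2 b) = x*y*z - x^2 - y^2 + 2
next, trace(b^-3 a^-2) = trace(b^-1 a^-2 b^-1) trace(b) - trace(b^-1 a^-2) = x*y^2*z - x^2*y - y^3 - x*z + 3*y
trace(b a b) = trace(b) trace(a b) - trace(a) = y*z - x
trace(b a b a) = trace(b a) trace(b a) - trace(1)   [split at repeated b] = z^2 - 2
trace(a^-1 b a b) = trace(b a b) trace(a) - trace(b a b a) = x*y*z - x^2 - z^2 + 2
next, trace(b a b^-1 a^-1) = trace(a^-1 b a) trace(b) - trace(a^-1 b a b) = -x*y*z + x^2 + y^2 + z^2 - 2
trace(b a b a b) = trace(b) trace(a b a b) - trace(a b a) = y*z^2 - x*z - y
and trace(b a b a b a) = trace(b a b a) trace(b a) - trace(a b)   [split at repeated b] = z^3 - 3*z
trace(a^-1 b a b a b) = trace(b a b a b) trace(a) - trace(b a b a b a) = x*y*z^2 - x^2*z - z^3 - x*y + 3*z
trace(b a b a b^-1 a^-1) = trace(a^-1 b a b a) trace(b) - trace(a^-1 b a b a b) = -x*y*z^2 + x^2*z + y^2*z + z^3 - 3*z
trace(a b a b^-1 a^-2 b) = trace(b a b a b^-1 a^-1) trace(a) - trace(b a b a b^-1) = -x^2*y*z^2 + x^3*z + x*y^2*z + x*z^3 - 4*x*z + y
trace(b^-1 a^-2 b^-1 a b a) = trace(a b a b^-1 a^-2) trace(b) - trace(a b a b^-1 a^-2 b) = x^2*y*z^2 - x^3*z - 2*x*y^2*z - x*z^3 + x^2*y + y^3 + y*z^2 + 4*x*z - 3*y
next, trace(a^-2 b^-1 a b a b^-2) = trace(b^-1 a^-2 b^-1 a b a) trace(b) - trace(b^-1 a^-2 b^-1 a b a b) = x^2*y^2*z^2 - x^3*y*z - 2*x*y^3*z - x*y*z^3 + x^2*y^2 + y^4 + y^2*z^2 + 5*x*y*z - x^2 - 4*y^2 - z^2 + 2
trace(a b a b a) = trace(a) trace(b a b a) - trace(b a b) = x*z^2 - y*z - x
and trace(b^-1 a b a b a) = trace(a b a b a) trace(b) - trace(a b a b a b) = x*y*z^2 - y^2*z - z^3 - x*y + 3*z
and trace(a^-1 b^-1 a b a b) = trace(b^-1 a b a b) trace(a) - trace(b^-1 a b a b a) = -x*y*z^2 + x^2*z + y^2*z + z^3 - 3*z
and trace(b^-1 a^-1 b^-1 a b a) = trace(a^-1 b^-1 a b a) trace(b) - trace(a^-1 b^-1 a b a b) = x*y*z^2 - x^2*z - y^2*z - z^3 + x*y + 3*z
next, trace(a^-1 b^-1 a b a b^-2) = trace(b^-1 a^-1 b^-1 a b a) trace(b) - trace(b^-1 a^-1 b^-1 a b a b) = x*y^2*z^2 - x^2*y*z - y^3*z - y*z^3 + x*y^2 + 3*y*z - x
next, trace(b^-1 a^-3 b^-1 a b a b^-1) = trace(a^-2 b^-1 a b a b^-2) trace(a) - trace(a^-2 b^-1 a b a b^-2 a) = x^3*y^2*z^2 - x^4*y*z - 2*x^2*y^3*z - x^2*y*z^3 + x^3*y^2 + x*y^4 + 6*x^2*y*z + y^3*z + y*z^3 - x^3 - 5*x*y^2 - x*z^2 - 3*y*z + 3*x
trace(b^-1 a^-3 b^-1 a b a) = trace(b^-1 a b a b^-1 a^-2) trace(a) - trace(b^-1 a b a b^-1 a^-1) = x^3*y*z^2 - x^4*z - 2*x^2*y^2*z - x^2*z^3 + x^3*y + x*y^3 + 5*x^2*z + y^2*z + z^3 - 4*x*y - 3*z
and trace(b a b^-3 a^-3 b^-1 a) = trace(b^-1 a^-3 b^-1 a b a b^-1) trace(b) - trace(b^-1 a^-3 b^-1 a b a) = x^3*y^3*z^2 - x^4*y^2*z - 2*x^2*y^4*z - x^2*y^2*z^3 + x^3*y^3 - x^3*y*z^2 + x*y^5 + x^4*z + 8*x^2*y^2*z + x^2*z^3 + y^4*z + y^2*z^3 - 2*x^3*y - 6*x*y^3 - x*y*z^2 - 5*x^2*z - 4*y^2*z - z^3 + 7*x*y + 3*z
trace(a^-1 b a b^-3 a^-3 b^-1) = trace(b a b^-3 a^-3 b^-1) trace(a) - trace(b a b^-3 a^-3 b^-1 a) = -x^3*y^3*z^2 + x^4*y^2*z + 2*x^2*y^4*z + x^2*y^2*z^3 - x^3*y^3 + x^3*y*z^2 - x*y^5 - x^4*z - 7*x^2*y^2*z - x^2*z^3 - y^4*z - y^2*z^3 + x^3*y + 5*x*y^3 + x*y*z^2 + 4*x^2*z + 4*y^2*z + z^3 - 4*x*y - 3*z
next, trace(b^-1 a b a) = trace(a b a) trace(b) - trace(a b a b) = x*y*z - y^2 - z^2 + 2
next, trace(b a b^-2 a) = trace(b^-1 a b a) trace(b) - trace(b^-1 a b a b) = x*y^2*z - y^3 - y*z^2 - x*z + 3*y
trace(b^-2 a^-1 b a) = trace(b a b^-2) trace(a) - trace(b a b^-2 a) = -x*y^2*z + x^2*y + y^3 + y*z^2 - 3*y
trace(a^-1 b a b^-3) = trace(b^-2 a^-1 b a) trace(b) - trace(b^-2 a^-1 b a b) = -x*y^3*z + x^2*y^2 + y^4 + y^2*z^2 + x*y*z - x^2 - 4*y^2 - z^2 + 2
trace(a b^-2) = trace(b^-1 a) trace(b) - trace(b^-1 a b) = x*y^2 - y*z - x
next, trace(a^-1 b a b^-3 a^-1) = trace(a^-1 b a b^-3) trace(a) - trace(a^-1 b a b^-3 a) = -x^2*y^3*z + x^3*y^2 + x*y^4 + x*y^2*z^2 + x^2*y*z - x^3 - 5*x*y^2 - x*z^2 + y*z + 3*x
trace(a^-2 b a b^-3 a^-1) = trace(a^-1 b a b^-3 a^-1) trace(a) - trace(a^-1 b a b^-3) = -x^3*y^3*z + x^4*y^2 + x^2*y^4 + x^2*y^2*z^2 + x^3*y*z + x*y^3*z - x^4 - 6*x^2*y^2 - x^2*z^2 - y^4 - y^2*z^2 + 4*x^2 + 4*y^2 + z^2 - 2
trace(a^-1 b a b^-3 a^-3) = trace(a^-2 b a b^-3 a^-1) trace(a) - trace(a^-2 b a b^-3) = -x^4*y^3*z + x^5*y^2 + x^3*y^4 + x^3*y^2*z^2 + x^4*y*z + 2*x^2*y^3*z - x^5 - 7*x^3*y^2 - x^3*z^2 - 2*x*y^4 - 2*x*y^2*z^2 - x^2*y*z + 5*x^3 + 9*x*y^2 + 2*x*z^2 - y*z - 5*x
trace(a b^-3 a^-3 b^-2 a^-1 b) = trace(a^-1 b a b^-3 a^-3 b^-1) trace(b) - trace(a^-1 b a b^-3 a^-3) = -x^3*y^4*z^2 + 2*x^4*y^3*z + 2*x^2*y^5*z + x^2*y^3*z^3 - x^5*y^2 - 2*x^3*y^4 - x*y^6 - 2*x^4*y*z - 9*x^2*y^3*z - x^2*y*z^3 - y^5*z - y^3*z^3 + x^5 + 8*x^3*y^2 + x^3*z^2 + 7*x*y^4 + 3*x*y^2*z^2 + 5*x^2*y*z + 4*y^3*z + y*z^3 - 5*x^3 - 13*x*y^2 - 2*x*z^2 - 2*y*z + 5*x

-x^3*y^4*z^2 + 2*x^4*y^3*z + 2*x^2*y^5*z + x^2*y^3*z^3 - x^5*y^2 - 2*x^3*y^4 - x*y^6 - 2*x^4*y*z - 9*x^2*y^3*z - x^2*y*z^3 - y^5*z - y^3*z^3 + x^5 + 8*x^3*y^2 + x^3*z^2 + 7*x*y^4 + 3*x*y^2*z^2 + 5*x^2*y*z + 4*y^3*z + y*z^3 - 5*x^3 - 13*x*y^2 - 2*x*z^2 - 2*y*z + 5*x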